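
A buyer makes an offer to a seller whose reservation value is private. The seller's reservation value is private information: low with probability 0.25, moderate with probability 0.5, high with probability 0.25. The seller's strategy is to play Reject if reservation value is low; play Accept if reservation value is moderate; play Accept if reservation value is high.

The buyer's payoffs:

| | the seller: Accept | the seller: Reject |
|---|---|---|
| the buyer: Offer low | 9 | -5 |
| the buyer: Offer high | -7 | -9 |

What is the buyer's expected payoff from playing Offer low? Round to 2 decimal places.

E[Offer low] = 0.25·(-5) + 0.5·9 + 0.25·9 = (-1.25) + 4.5 + 2.25 = 5.5

5.50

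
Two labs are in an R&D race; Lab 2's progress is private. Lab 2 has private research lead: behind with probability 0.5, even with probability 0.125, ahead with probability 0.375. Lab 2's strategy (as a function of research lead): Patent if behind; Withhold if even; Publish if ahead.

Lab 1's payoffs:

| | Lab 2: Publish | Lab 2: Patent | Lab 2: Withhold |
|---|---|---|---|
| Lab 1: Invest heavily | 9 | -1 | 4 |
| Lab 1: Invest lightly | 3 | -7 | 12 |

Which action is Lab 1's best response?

Invest heavily

E[Invest heavily] = 0.5·(-1) + 0.125·(4) + 0.375·(9) = 3.375
E[Invest lightly] = 0.5·(-7) + 0.125·(12) + 0.375·(3) = -0.875
Best response: Invest heavily (3.375 is the largest).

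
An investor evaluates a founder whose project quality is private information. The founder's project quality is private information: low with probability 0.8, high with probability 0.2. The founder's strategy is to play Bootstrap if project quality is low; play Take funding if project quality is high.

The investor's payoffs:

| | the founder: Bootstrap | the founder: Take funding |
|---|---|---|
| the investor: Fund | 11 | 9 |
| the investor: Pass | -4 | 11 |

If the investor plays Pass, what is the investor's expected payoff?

-1

E[Pass] = 0.8·(-4) + 0.2·11 = (-3.2) + 2.2 = -1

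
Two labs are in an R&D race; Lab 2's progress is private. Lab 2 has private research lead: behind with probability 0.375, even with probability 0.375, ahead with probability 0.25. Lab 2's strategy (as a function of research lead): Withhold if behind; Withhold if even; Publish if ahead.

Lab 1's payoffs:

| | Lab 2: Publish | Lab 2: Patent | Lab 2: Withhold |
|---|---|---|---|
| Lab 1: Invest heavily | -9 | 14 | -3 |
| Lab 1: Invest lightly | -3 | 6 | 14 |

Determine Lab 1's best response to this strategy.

Compute Lab 1's expected payoff for each action, taking the expectation over Lab 2's type.
E[Invest heavily] = 0.375·(-3) + 0.375·(-3) + 0.25·(-9) = -4.5
E[Invest lightly] = 0.375·(14) + 0.375·(14) + 0.25·(-3) = 9.75
Best response: Invest lightly (9.75 is the largest).

Invest lightly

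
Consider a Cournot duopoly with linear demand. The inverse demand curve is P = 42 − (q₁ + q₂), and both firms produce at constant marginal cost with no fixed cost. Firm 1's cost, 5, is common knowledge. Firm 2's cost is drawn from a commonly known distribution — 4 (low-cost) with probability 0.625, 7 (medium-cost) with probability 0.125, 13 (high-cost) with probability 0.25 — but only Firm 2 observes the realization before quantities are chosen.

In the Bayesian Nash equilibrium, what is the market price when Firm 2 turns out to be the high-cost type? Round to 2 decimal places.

21.06

Type-c best response for Firm 2: q₂(c) = (42 − c)/2 − q₁/2.
Firm 1 maximizes expected profit; its first-order condition is 42 − 2q₁ − E[q₂] − 5 = 0.
Substituting E[q₂] and solving: E[c₂] = 6.625, so q₁ = (42 − 2·5 + 6.625)/3 = 12.875.
q₂(high-cost) = 8.0625, so P = 42 − (12.875 + 8.0625) = 21.0625.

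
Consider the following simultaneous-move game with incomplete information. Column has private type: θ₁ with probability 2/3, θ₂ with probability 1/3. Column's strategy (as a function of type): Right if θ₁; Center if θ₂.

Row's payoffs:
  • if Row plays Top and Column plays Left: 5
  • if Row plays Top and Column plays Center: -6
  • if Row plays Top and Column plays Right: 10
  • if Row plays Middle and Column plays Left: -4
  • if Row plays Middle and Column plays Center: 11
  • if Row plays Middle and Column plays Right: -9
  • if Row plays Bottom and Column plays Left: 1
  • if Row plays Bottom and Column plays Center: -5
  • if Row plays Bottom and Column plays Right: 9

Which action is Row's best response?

Top

E[Top] = 2/3·(10) + 1/3·(-6) = 14/3
E[Middle] = 2/3·(-9) + 1/3·(11) = -7/3
E[Bottom] = 2/3·(9) + 1/3·(-5) = 13/3
Best response: Top (14/3 is the largest).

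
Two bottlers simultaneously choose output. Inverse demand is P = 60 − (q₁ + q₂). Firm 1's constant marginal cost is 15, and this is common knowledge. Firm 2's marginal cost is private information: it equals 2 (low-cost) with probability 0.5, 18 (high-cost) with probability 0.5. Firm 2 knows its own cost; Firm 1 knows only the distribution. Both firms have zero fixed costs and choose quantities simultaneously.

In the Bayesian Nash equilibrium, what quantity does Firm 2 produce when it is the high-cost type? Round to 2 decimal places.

Firm 2 with cost c maximizes (60 − (q₁+q₂) − c)·q₂, giving q₂(c) = (60 − c − q₁)/2.
E[c₂] = 0.5·2 + 0.5·18 = 10
Firm 1's FOC against E[q₂] yields q₁ = (60 − 2·15 + E[c₂])/3 = (60 − 30 + 10)/3 = 13.3333.
q₂(high-cost) = (60 − 18 − 13.3333)/2 = 14.3333.

14.33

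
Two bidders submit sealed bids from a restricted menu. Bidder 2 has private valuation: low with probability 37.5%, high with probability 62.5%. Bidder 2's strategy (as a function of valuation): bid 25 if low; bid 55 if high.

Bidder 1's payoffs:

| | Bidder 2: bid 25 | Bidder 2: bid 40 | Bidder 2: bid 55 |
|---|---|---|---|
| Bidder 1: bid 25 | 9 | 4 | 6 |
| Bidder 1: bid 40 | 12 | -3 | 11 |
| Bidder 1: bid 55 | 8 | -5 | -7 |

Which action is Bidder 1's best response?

Compute Bidder 1's expected payoff for each action, taking the expectation over Bidder 2's type.
E[bid 25] = 0.375·(9) + 0.625·(6) = 7.125
E[bid 40] = 0.375·(12) + 0.625·(11) = 11.375
E[bid 55] = 0.375·(8) + 0.625·(-7) = -1.375
Best response: bid 40 (11.375 is the largest).

bid 40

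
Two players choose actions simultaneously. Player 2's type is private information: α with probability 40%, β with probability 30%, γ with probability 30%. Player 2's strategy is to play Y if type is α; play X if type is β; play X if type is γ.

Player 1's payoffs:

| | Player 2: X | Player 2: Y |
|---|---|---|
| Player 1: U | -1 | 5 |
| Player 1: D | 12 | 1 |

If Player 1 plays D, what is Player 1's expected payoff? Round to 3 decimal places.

E[D] = 0.4·1 + 0.3·12 + 0.3·12 = 0.4 + 3.6 + 3.6 = 7.6

7.600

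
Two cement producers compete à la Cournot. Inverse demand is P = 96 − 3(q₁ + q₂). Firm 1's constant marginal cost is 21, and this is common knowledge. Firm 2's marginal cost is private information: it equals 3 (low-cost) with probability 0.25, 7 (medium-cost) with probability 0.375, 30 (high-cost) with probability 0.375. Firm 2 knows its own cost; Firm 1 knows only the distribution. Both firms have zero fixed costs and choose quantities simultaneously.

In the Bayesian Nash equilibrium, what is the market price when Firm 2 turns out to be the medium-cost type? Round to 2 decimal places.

Firm 2 with cost c maximizes (96 − 3(q₁+q₂) − c)·q₂, giving q₂(c) = (96 − c − 3q₁)/6.
E[c₂] = 0.25·3 + 0.375·7 + 0.375·30 = 14.625
Firm 1's FOC against E[q₂] yields q₁ = (96 − 2·21 + E[c₂])/9 = (96 − 42 + 14.625)/9 = 7.625.
q₂(medium-cost) = 11.0208, so P = 96 − 3·(7.625 + 11.0208) = 40.0625.

40.06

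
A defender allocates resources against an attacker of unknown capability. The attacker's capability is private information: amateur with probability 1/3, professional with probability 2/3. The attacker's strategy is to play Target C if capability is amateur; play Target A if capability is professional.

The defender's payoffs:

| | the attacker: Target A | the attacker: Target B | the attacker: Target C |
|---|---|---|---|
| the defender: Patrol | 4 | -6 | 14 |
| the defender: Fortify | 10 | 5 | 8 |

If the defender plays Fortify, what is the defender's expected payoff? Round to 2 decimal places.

9.33

E[Fortify] = 1/3·8 + 2/3·10 = 8/3 + 20/3 = 28/3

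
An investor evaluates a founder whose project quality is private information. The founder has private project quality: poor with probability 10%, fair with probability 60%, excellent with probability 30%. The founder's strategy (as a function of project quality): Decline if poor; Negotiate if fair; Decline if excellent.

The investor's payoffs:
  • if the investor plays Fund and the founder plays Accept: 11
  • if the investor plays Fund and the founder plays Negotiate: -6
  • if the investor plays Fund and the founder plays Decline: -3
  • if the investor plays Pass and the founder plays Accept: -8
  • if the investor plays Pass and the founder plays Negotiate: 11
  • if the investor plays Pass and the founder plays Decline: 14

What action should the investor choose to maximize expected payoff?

Pass

E[Fund] = 0.1·(-3) + 0.6·(-6) + 0.3·(-3) = -4.8
E[Pass] = 0.1·(14) + 0.6·(11) + 0.3·(14) = 12.2
Best response: Pass (12.2 is the largest).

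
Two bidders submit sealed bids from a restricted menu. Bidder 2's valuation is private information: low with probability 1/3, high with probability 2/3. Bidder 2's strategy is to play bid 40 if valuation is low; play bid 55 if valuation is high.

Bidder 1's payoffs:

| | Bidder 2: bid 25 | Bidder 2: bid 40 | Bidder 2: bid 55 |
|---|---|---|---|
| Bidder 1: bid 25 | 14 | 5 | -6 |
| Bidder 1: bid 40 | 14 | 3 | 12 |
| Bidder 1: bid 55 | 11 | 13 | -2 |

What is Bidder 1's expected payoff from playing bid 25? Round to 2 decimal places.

-2.33

E[bid 25] = 1/3·5 + 2/3·(-6) = 5/3 + (-4) = -7/3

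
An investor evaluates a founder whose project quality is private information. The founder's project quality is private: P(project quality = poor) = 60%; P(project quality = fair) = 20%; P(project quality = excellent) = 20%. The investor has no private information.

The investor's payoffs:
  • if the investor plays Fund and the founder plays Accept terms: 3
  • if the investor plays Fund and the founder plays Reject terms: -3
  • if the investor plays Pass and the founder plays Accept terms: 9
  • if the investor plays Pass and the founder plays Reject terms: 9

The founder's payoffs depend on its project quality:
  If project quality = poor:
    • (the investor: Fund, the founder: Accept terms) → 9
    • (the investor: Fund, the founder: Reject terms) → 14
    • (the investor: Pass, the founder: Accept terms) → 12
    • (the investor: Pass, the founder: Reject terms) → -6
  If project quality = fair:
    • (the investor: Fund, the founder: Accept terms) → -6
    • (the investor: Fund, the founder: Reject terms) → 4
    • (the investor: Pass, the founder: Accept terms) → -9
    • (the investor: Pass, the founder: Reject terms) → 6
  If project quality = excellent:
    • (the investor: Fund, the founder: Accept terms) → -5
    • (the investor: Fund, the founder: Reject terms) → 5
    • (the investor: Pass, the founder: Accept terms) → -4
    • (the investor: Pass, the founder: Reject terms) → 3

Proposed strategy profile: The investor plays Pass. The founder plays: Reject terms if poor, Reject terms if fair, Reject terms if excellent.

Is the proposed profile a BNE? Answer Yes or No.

A profile is a BNE iff every type of every player is best-responding given beliefs about the other side.
The investor plays Pass: E[Pass] = 0.6·(9) + 0.2·(9) + 0.2·(9) = 9; E[Fund] = -3. Best-responding. ✓
The founder (project quality poor), facing Pass: Accept terms gives 12, Reject terms gives -6. Proposed Reject terms is not best — profitable deviation exists. ✗
The founder (project quality fair), facing Pass: Accept terms gives -9, Reject terms gives 6. Proposed Reject terms is best. ✓
The founder (project quality excellent), facing Pass: Accept terms gives -4, Reject terms gives 3. Proposed Reject terms is best. ✓

No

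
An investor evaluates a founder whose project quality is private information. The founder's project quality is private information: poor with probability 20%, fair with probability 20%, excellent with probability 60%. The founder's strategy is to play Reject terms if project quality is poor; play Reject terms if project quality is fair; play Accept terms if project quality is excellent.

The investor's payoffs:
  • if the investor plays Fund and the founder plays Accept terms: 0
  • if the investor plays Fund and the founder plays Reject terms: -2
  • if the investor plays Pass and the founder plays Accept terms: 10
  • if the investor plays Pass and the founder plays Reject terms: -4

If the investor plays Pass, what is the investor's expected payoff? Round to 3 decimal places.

4.400

Take the expectation over the founder's project quality, weighting each type's action by its prior probability.
E[Pass] = 0.2·(-4) + 0.2·(-4) + 0.6·10 = (-0.8) + (-0.8) + 6 = 4.4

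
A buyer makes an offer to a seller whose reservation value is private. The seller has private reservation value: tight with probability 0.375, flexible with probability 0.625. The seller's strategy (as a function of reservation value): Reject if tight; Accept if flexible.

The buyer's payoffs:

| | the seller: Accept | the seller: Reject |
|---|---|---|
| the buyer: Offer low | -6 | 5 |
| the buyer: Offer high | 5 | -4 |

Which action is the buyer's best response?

Offer high

E[Offer low] = 0.375·(5) + 0.625·(-6) = -1.875
E[Offer high] = 0.375·(-4) + 0.625·(5) = 1.625
Best response: Offer high (1.625 is the largest).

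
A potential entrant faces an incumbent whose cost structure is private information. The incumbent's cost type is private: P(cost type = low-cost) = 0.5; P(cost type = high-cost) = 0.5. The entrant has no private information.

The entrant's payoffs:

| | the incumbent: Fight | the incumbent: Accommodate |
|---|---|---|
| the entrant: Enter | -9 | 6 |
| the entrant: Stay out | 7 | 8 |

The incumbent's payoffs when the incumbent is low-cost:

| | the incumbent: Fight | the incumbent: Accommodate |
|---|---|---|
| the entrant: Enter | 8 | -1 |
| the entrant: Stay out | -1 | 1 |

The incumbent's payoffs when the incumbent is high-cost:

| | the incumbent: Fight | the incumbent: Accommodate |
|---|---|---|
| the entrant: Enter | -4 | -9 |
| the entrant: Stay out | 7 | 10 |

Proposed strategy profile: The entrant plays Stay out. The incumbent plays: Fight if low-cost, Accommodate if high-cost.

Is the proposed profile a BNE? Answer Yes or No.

No

The entrant plays Stay out: E[Stay out] = 0.5·(7) + 0.5·(8) = 7.5; E[Enter] = -1.5. Best-responding. ✓
The incumbent (cost type low-cost), facing Stay out: Fight gives -1, Accommodate gives 1. Proposed Fight is not best — profitable deviation exists. ✗
The incumbent (cost type high-cost), facing Stay out: Fight gives 7, Accommodate gives 10. Proposed Accommodate is best. ✓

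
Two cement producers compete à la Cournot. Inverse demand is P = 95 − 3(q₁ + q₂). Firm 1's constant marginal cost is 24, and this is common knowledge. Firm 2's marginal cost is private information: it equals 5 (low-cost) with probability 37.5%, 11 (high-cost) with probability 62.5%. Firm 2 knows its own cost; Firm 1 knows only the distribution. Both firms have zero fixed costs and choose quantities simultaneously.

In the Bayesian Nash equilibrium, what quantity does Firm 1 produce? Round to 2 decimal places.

6.19

Firm 2 with cost c maximizes (95 − 3(q₁+q₂) − c)·q₂, giving q₂(c) = (95 − c − 3q₁)/6.
E[c₂] = 0.375·5 + 0.625·11 = 8.75
Firm 1's FOC against E[q₂] yields q₁ = (95 − 2·24 + E[c₂])/9 = (95 − 48 + 8.75)/9 = 6.19444.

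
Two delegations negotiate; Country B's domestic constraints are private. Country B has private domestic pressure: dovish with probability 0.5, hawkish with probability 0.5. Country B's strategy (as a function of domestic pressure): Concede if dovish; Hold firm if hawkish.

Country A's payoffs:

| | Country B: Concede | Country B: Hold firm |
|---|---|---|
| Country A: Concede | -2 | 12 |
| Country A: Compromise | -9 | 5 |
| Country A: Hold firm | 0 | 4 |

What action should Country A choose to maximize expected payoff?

Concede

Compute Country A's expected payoff for each action, taking the expectation over Country B's type.
E[Concede] = 0.5·(-2) + 0.5·(12) = 5
E[Compromise] = 0.5·(-9) + 0.5·(5) = -2
E[Hold firm] = 0.5·(0) + 0.5·(4) = 2
Best response: Concede (5 is the largest).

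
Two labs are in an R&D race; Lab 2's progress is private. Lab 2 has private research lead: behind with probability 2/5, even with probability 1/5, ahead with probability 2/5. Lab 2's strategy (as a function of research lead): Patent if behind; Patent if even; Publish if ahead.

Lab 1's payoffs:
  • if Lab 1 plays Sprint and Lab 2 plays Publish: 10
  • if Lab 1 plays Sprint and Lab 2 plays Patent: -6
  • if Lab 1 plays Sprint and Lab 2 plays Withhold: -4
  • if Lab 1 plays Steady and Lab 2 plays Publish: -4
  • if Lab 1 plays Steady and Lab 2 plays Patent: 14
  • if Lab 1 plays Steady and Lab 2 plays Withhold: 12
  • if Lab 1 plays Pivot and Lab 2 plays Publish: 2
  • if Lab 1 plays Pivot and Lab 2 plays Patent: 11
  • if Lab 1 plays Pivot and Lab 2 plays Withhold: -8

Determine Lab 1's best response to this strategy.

Pivot

Compute Lab 1's expected payoff for each action, taking the expectation over Lab 2's type.
E[Sprint] = 2/5·(-6) + 1/5·(-6) + 2/5·(10) = 2/5
E[Steady] = 2/5·(14) + 1/5·(14) + 2/5·(-4) = 34/5
E[Pivot] = 2/5·(11) + 1/5·(11) + 2/5·(2) = 37/5
Best response: Pivot (37/5 is the largest).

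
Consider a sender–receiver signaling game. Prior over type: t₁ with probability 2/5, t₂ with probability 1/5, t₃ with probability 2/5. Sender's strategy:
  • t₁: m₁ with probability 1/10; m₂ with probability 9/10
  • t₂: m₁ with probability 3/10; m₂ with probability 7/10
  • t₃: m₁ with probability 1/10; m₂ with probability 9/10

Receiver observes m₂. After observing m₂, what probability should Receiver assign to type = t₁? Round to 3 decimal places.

0.419

P(m₂) = (2/5)·(9/10) + (1/5)·(7/10) + (2/5)·(9/10) = 43/50
P(t₁ | m₂) = ((2/5)·(9/10)) / (43/50) = (9/25) / (43/50) = 18/43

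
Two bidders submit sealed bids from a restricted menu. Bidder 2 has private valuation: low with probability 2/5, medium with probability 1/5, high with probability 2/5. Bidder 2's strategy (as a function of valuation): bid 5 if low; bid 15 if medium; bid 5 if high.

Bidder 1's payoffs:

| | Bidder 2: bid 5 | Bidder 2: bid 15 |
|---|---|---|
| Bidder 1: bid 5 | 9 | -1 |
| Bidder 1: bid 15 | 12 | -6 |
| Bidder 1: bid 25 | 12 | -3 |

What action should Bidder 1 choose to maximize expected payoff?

bid 25

E[bid 5] = 2/5·(9) + 1/5·(-1) + 2/5·(9) = 7
E[bid 15] = 2/5·(12) + 1/5·(-6) + 2/5·(12) = 42/5
E[bid 25] = 2/5·(12) + 1/5·(-3) + 2/5·(12) = 9
Best response: bid 25 (9 is the largest).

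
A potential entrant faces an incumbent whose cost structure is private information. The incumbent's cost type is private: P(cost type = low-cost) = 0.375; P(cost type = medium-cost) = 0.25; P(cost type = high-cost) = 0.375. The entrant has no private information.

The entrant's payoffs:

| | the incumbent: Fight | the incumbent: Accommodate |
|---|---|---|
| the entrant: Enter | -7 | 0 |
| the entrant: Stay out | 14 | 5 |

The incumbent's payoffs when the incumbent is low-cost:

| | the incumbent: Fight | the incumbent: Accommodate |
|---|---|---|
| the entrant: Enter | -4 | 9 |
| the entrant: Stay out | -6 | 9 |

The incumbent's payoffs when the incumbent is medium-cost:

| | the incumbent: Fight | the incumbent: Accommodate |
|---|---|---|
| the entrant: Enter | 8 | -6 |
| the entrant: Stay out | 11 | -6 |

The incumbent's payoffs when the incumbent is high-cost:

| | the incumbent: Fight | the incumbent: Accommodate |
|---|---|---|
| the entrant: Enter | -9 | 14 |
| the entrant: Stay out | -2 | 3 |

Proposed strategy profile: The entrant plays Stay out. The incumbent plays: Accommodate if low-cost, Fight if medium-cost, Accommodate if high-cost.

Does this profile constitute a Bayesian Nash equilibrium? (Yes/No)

Yes

The entrant plays Stay out: E[Stay out] = 0.375·(5) + 0.25·(14) + 0.375·(5) = 7.25; E[Enter] = -1.75. Best-responding. ✓
The incumbent (cost type low-cost), facing Stay out: Fight gives -6, Accommodate gives 9. Proposed Accommodate is best. ✓
The incumbent (cost type medium-cost), facing Stay out: Fight gives 11, Accommodate gives -6. Proposed Fight is best. ✓
The incumbent (cost type high-cost), facing Stay out: Fight gives -2, Accommodate gives 3. Proposed Accommodate is best. ✓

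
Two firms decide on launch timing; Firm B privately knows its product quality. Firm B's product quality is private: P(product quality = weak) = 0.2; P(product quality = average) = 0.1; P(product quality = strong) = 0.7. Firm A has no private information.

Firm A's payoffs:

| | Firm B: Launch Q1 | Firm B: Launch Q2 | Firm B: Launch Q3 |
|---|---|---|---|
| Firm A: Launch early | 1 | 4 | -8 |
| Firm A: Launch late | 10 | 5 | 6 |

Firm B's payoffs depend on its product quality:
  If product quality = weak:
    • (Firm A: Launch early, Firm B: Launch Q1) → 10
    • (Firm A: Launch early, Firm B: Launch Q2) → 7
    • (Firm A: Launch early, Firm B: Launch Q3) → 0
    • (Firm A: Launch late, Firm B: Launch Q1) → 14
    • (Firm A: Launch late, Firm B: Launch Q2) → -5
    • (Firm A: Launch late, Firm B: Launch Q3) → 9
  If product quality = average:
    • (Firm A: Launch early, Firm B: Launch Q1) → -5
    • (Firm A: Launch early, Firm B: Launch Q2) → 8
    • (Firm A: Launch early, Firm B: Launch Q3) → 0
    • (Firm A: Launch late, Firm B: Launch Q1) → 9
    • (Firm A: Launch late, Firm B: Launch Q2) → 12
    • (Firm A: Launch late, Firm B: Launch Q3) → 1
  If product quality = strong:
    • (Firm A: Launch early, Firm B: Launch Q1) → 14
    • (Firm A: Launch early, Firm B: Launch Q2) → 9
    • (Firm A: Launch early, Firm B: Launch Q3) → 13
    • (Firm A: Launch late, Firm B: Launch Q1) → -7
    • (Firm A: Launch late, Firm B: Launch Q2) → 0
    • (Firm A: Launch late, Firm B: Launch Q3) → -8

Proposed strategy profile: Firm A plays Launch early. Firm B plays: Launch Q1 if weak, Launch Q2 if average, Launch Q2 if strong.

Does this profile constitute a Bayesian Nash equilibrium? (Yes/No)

No

Firm A plays Launch early: E[Launch early] = 0.2·(1) + 0.1·(4) + 0.7·(4) = 3.4; E[Launch late] = 6. Not best-responding. ✗
Firm B (product quality weak), facing Launch early: Launch Q1 gives 10, Launch Q2 gives 7, Launch Q3 gives 0. Proposed Launch Q1 is best. ✓
Firm B (product quality average), facing Launch early: Launch Q1 gives -5, Launch Q2 gives 8, Launch Q3 gives 0. Proposed Launch Q2 is best. ✓
Firm B (product quality strong), facing Launch early: Launch Q1 gives 14, Launch Q2 gives 9, Launch Q3 gives 13. Proposed Launch Q2 is not best — profitable deviation exists. ✗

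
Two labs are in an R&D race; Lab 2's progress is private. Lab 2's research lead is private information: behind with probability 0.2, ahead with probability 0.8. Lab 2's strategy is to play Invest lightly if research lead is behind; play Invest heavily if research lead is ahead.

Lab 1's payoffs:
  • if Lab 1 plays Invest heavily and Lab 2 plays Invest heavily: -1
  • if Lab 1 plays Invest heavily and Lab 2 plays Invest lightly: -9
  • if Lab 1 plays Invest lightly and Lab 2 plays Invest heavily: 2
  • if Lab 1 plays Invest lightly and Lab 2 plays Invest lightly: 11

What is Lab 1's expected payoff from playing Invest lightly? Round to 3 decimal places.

3.800

E[Invest lightly] = 0.2·11 + 0.8·2 = 2.2 + 1.6 = 3.8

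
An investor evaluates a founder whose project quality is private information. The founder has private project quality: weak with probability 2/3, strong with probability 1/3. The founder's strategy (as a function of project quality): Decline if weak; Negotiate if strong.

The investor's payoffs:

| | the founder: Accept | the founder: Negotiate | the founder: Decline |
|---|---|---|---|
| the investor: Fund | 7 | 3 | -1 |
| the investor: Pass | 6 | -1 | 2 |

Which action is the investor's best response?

Compute the investor's expected payoff for each action, taking the expectation over the founder's type.
E[Fund] = 2/3·(-1) + 1/3·(3) = 1/3
E[Pass] = 2/3·(2) + 1/3·(-1) = 1
Best response: Pass (1 is the largest).

Pass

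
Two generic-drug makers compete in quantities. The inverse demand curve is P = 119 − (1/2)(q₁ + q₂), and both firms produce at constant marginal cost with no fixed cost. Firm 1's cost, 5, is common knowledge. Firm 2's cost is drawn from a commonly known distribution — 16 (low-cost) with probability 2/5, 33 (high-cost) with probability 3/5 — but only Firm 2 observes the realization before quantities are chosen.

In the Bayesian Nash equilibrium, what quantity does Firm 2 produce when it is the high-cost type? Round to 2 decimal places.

Type-c best response for Firm 2: q₂(c) = (119 − c) − q₁/2.
Firm 1 maximizes expected profit; its first-order condition is 119 − q₁ − (1/2)E[q₂] − 5 = 0.
Substituting E[q₂] and solving: E[c₂] = 26.2, so q₁ = (119 − 2·5 + 26.2)/(3/2) = 90.1333.
q₂(high-cost) = (119 − 33 − (1/2)·90.1333) = 40.9333.

40.93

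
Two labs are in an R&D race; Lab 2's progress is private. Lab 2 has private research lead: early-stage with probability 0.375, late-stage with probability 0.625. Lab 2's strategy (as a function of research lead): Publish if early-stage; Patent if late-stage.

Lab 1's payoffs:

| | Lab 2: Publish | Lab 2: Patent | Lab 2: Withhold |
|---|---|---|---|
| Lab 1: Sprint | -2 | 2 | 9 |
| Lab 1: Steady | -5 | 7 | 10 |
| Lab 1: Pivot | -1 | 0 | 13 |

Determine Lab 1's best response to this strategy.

Steady

Compute Lab 1's expected payoff for each action, taking the expectation over Lab 2's type.
E[Sprint] = 0.375·(-2) + 0.625·(2) = 0.5
E[Steady] = 0.375·(-5) + 0.625·(7) = 2.5
E[Pivot] = 0.375·(-1) + 0.625·(0) = -0.375
Best response: Steady (2.5 is the largest).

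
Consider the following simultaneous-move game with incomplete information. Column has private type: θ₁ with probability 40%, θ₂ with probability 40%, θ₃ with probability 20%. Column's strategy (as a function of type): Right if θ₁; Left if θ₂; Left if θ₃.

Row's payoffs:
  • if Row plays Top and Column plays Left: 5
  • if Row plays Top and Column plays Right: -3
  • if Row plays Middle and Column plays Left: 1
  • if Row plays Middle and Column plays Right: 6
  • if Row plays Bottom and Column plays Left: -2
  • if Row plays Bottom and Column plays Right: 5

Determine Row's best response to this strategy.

Middle

E[Top] = 0.4·(-3) + 0.4·(5) + 0.2·(5) = 1.8
E[Middle] = 0.4·(6) + 0.4·(1) + 0.2·(1) = 3
E[Bottom] = 0.4·(5) + 0.4·(-2) + 0.2·(-2) = 0.8
Best response: Middle (3 is the largest).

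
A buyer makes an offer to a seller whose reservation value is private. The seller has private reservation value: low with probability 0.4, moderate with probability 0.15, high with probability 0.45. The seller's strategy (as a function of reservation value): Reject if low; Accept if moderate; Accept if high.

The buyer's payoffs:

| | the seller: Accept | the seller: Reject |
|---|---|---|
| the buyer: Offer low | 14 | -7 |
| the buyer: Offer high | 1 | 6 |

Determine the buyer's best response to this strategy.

Offer low

E[Offer low] = 0.4·(-7) + 0.15·(14) + 0.45·(14) = 5.6
E[Offer high] = 0.4·(6) + 0.15·(1) + 0.45·(1) = 3
Best response: Offer low (5.6 is the largest).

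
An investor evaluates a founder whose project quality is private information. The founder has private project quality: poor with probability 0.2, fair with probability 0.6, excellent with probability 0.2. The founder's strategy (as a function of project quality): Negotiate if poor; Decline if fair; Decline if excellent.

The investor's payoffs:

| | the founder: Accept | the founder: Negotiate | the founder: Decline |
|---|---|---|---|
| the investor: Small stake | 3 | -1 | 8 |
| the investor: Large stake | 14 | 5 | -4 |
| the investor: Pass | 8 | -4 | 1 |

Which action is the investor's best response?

Compute the investor's expected payoff for each action, taking the expectation over the founder's type.
E[Small stake] = 0.2·(-1) + 0.6·(8) + 0.2·(8) = 6.2
E[Large stake] = 0.2·(5) + 0.6·(-4) + 0.2·(-4) = -2.2
E[Pass] = 0.2·(-4) + 0.6·(1) + 0.2·(1) = 0
Best response: Small stake (6.2 is the largest).

Small stake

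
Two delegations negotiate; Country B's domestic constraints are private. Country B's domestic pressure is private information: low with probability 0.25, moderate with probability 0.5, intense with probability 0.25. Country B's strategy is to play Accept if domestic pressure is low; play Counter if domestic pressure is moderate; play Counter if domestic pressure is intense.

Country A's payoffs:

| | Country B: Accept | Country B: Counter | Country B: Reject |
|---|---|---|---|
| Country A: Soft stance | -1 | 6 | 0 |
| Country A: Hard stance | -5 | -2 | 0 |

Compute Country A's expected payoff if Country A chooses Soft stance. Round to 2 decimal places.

E[Soft stance] = 0.25·(-1) + 0.5·6 + 0.25·6 = (-0.25) + 3 + 1.5 = 4.25

4.25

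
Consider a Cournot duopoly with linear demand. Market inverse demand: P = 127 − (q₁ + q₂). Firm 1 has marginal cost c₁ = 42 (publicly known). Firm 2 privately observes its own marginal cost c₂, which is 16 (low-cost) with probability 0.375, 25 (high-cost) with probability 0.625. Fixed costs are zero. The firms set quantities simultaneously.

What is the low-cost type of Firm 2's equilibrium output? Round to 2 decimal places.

44.73

Firm 2 with cost c maximizes (127 − (q₁+q₂) − c)·q₂, giving q₂(c) = (127 − c − q₁)/2.
E[c₂] = 0.375·16 + 0.625·25 = 21.625
Firm 1's FOC against E[q₂] yields q₁ = (127 − 2·42 + E[c₂])/3 = (127 − 84 + 21.625)/3 = 21.5417.
q₂(low-cost) = (127 − 16 − 21.5417)/2 = 44.7292.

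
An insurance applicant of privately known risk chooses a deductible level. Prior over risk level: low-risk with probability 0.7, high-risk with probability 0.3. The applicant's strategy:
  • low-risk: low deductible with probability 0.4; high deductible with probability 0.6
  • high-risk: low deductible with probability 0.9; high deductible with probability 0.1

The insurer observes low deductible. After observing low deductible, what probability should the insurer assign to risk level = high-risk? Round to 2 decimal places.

P(low deductible) = 0.7·0.4 + 0.3·0.9 = 0.55
P(high-risk | low deductible) = (0.3·0.9) / 0.55 = 0.27 / 0.55 = 0.490909

0.49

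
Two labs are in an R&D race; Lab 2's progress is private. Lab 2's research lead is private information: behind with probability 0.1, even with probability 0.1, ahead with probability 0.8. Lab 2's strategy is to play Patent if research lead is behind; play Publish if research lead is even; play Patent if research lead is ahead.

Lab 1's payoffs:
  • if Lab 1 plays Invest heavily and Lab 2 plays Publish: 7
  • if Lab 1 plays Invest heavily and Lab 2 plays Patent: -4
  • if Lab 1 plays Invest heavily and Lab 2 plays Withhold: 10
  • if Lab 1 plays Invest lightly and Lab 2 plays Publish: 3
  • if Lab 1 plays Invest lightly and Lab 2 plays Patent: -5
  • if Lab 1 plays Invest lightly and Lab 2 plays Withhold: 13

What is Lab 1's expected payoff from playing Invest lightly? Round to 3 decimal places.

-4.200

Take the expectation over Lab 2's research lead, weighting each type's action by its prior probability.
E[Invest lightly] = 0.1·(-5) + 0.1·3 + 0.8·(-5) = (-0.5) + 0.3 + (-4) = -4.2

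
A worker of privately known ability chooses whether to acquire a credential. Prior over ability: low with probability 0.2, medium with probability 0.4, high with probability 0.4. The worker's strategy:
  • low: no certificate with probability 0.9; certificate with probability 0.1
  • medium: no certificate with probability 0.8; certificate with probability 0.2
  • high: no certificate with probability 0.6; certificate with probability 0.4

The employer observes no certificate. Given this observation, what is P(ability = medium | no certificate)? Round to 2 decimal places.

P(no certificate) = 0.2·0.9 + 0.4·0.8 + 0.4·0.6 = 0.74
P(medium | no certificate) = (0.4·0.8) / 0.74 = 0.32 / 0.74 = 0.432432

0.43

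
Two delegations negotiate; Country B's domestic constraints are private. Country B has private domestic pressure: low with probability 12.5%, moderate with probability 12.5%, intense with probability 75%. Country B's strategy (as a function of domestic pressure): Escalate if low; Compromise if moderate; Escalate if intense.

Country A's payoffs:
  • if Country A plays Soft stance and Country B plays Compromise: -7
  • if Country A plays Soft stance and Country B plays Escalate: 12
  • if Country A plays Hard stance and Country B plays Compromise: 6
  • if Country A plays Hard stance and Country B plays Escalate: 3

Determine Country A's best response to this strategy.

E[Soft stance] = 0.125·(12) + 0.125·(-7) + 0.75·(12) = 9.625
E[Hard stance] = 0.125·(3) + 0.125·(6) + 0.75·(3) = 3.375
Best response: Soft stance (9.625 is the largest).

Soft stance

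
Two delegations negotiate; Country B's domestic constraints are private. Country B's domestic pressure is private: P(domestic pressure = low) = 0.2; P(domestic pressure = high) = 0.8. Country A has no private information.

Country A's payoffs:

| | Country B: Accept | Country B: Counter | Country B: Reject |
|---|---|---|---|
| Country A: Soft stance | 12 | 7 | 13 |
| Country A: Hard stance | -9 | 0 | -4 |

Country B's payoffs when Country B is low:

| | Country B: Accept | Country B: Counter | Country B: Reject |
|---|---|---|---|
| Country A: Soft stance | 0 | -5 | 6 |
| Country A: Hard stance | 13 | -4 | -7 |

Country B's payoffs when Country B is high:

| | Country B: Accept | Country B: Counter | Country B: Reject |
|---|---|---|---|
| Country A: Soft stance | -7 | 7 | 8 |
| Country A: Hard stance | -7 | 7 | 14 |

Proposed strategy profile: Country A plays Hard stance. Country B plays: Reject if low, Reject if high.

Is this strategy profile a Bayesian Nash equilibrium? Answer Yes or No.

Country A plays Hard stance: E[Hard stance] = 0.2·(-4) + 0.8·(-4) = -4; E[Soft stance] = 13. Not best-responding. ✗
Country B (domestic pressure low), facing Hard stance: Accept gives 13, Counter gives -4, Reject gives -7. Proposed Reject is not best — profitable deviation exists. ✗
Country B (domestic pressure high), facing Hard stance: Accept gives -7, Counter gives 7, Reject gives 14. Proposed Reject is best. ✓

No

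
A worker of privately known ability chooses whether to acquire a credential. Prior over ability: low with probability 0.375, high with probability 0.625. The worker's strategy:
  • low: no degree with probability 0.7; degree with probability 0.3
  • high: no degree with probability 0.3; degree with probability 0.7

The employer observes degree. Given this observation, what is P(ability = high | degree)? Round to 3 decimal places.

0.795

P(degree) = 0.375·0.3 + 0.625·0.7 = 0.55
P(high | degree) = (0.625·0.7) / 0.55 = 0.4375 / 0.55 = 0.795455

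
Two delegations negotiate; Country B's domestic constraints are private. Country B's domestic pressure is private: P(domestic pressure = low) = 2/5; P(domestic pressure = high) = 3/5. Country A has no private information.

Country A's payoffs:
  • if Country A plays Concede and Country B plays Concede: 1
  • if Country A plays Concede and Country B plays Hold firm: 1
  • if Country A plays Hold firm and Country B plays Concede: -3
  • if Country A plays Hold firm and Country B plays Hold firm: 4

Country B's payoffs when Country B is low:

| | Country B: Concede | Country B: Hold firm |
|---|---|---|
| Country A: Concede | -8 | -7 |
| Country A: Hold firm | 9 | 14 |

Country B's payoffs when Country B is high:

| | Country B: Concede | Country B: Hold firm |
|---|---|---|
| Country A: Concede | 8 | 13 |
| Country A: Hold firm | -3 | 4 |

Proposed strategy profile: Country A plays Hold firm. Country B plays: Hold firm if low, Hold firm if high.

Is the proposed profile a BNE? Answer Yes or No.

A profile is a BNE iff every type of every player is best-responding given beliefs about the other side.
Country A plays Hold firm: E[Hold firm] = 2/5·(4) + 3/5·(4) = 4; E[Concede] = 1. Best-responding. ✓
Country B (domestic pressure low), facing Hold firm: Concede gives 9, Hold firm gives 14. Proposed Hold firm is best. ✓
Country B (domestic pressure high), facing Hold firm: Concede gives -3, Hold firm gives 4. Proposed Hold firm is best. ✓

Yes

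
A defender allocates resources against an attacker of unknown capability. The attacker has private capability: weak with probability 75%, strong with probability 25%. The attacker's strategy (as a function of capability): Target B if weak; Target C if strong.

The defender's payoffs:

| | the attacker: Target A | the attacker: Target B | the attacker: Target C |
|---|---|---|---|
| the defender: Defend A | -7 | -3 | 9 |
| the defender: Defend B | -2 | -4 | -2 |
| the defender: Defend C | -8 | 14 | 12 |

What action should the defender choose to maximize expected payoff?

Compute the defender's expected payoff for each action, taking the expectation over the attacker's type.
E[Defend A] = 0.75·(-3) + 0.25·(9) = 0
E[Defend B] = 0.75·(-4) + 0.25·(-2) = -3.5
E[Defend C] = 0.75·(14) + 0.25·(12) = 13.5
Best response: Defend C (13.5 is the largest).

Defend C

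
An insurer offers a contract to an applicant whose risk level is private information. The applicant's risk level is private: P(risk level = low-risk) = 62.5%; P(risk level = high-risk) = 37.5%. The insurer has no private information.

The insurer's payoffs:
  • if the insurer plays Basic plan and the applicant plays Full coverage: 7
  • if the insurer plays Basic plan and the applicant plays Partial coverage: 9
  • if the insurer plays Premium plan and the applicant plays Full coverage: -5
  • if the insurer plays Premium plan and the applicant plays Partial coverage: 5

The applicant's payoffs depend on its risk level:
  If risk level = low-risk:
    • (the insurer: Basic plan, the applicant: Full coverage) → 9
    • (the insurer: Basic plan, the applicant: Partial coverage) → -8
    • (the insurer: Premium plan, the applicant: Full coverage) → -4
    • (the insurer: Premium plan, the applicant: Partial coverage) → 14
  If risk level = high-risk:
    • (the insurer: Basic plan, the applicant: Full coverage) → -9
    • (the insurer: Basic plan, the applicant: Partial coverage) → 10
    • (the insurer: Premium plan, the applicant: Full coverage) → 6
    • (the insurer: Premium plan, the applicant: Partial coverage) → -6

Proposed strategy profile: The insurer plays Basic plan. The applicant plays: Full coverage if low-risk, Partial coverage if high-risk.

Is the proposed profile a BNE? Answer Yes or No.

A profile is a BNE iff every type of every player is best-responding given beliefs about the other side.
The insurer plays Basic plan: E[Basic plan] = 0.625·(7) + 0.375·(9) = 7.75; E[Premium plan] = -1.25. Best-responding. ✓
The applicant (risk level low-risk), facing Basic plan: Full coverage gives 9, Partial coverage gives -8. Proposed Full coverage is best. ✓
The applicant (risk level high-risk), facing Basic plan: Full coverage gives -9, Partial coverage gives 10. Proposed Partial coverage is best. ✓

Yes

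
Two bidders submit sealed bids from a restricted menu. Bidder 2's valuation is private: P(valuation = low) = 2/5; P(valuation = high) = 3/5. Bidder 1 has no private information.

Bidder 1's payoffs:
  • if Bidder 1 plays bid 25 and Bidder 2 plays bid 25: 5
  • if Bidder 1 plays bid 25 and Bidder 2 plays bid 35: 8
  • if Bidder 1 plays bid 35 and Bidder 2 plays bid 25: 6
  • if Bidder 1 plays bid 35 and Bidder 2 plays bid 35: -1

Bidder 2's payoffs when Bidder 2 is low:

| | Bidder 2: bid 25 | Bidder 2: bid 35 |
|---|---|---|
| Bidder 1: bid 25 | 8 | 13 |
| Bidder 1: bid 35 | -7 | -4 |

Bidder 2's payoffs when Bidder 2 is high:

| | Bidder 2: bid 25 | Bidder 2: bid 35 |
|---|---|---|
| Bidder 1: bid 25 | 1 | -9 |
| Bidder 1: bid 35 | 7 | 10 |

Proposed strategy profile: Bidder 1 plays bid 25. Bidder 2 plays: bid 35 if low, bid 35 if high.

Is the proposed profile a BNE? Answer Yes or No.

Bidder 1 plays bid 25: E[bid 25] = 2/5·(8) + 3/5·(8) = 8; E[bid 35] = -1. Best-responding. ✓
Bidder 2 (valuation low), facing bid 25: bid 25 gives 8, bid 35 gives 13. Proposed bid 35 is best. ✓
Bidder 2 (valuation high), facing bid 25: bid 25 gives 1, bid 35 gives -9. Proposed bid 35 is not best — profitable deviation exists. ✗

No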